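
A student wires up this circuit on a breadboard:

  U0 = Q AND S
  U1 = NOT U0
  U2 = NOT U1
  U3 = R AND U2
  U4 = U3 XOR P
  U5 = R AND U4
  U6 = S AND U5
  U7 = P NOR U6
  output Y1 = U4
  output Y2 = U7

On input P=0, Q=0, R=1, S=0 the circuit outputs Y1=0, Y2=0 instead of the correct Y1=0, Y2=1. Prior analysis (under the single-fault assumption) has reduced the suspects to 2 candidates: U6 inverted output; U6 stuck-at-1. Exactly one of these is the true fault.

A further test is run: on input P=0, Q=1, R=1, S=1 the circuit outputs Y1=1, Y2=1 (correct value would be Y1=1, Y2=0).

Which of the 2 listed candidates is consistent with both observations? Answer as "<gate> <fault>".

U6 inverted output

Evaluate each candidate on input P=0, Q=1, R=1, S=1:
  U6 inverted output: U0=1, U1=0, U2=1, U3=1, U4=1, U5=1, U6=0 [inverted output], U7=1 → Y1=1, Y2=1 — matches
  U6 stuck-at-1: U0=1, U1=0, U2=1, U3=1, U4=1, U5=1, U6=1 [stuck-at-1], U7=0 → Y1=1, Y2=0 — eliminated
Only U6 inverted output reproduces the observed Y1=1, Y2=1.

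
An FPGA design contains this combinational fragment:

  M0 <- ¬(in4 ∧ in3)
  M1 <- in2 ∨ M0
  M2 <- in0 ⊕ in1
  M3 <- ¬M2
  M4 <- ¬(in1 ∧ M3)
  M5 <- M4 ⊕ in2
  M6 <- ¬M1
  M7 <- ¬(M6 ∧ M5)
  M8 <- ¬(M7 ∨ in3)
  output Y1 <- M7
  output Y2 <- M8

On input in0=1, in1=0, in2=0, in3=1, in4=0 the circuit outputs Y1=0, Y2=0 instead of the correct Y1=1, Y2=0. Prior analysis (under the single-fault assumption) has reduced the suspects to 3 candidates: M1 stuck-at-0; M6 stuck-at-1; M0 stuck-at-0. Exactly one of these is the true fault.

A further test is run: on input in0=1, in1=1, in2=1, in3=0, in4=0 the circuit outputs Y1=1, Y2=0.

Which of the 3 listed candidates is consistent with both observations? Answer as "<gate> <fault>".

Evaluate each candidate on input in0=1, in1=1, in2=1, in3=0, in4=0:
  M1 stuck-at-0: M0=1, M1=0 [stuck-at-0], M2=0, M3=1, M4=0, M5=1, M6=1, M7=0, M8=1 → Y1=0, Y2=1 — eliminated
  M6 stuck-at-1: M0=1, M1=1, M2=0, M3=1, M4=0, M5=1, M6=1 [stuck-at-1], M7=0, M8=1 → Y1=0, Y2=1 — eliminated
  M0 stuck-at-0: M0=0 [stuck-at-0], M1=1, M2=0, M3=1, M4=0, M5=1, M6=0, M7=1, M8=0 → Y1=1, Y2=0 — matches
Only M0 stuck-at-0 reproduces the observed Y1=1, Y2=0.

M0 stuck-at-0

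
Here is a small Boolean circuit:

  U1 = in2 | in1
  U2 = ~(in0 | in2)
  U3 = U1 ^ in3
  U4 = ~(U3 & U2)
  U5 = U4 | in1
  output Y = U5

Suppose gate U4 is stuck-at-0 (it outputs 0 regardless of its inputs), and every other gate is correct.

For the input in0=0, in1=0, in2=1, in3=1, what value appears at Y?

Propagate with U4 forced: U1=1, U2=0, U3=0, U4=0 [stuck-at-0], U5=0.
So Y = 0. (Without the fault it would be 1.)

0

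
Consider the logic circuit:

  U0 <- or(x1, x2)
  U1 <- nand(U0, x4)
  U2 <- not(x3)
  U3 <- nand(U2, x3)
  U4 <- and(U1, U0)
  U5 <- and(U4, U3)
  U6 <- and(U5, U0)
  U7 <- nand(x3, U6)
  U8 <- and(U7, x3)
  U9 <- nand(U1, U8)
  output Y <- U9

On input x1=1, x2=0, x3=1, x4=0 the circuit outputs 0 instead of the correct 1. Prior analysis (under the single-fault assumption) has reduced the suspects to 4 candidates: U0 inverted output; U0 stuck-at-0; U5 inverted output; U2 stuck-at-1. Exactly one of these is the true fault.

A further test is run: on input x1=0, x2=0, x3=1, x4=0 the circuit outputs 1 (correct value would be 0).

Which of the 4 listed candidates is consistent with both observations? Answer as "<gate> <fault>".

Evaluate each candidate on input x1=0, x2=0, x3=1, x4=0:
  U0 inverted output: U0=1 [inverted output], U1=1, U2=0, U3=1, U4=1, U5=1, U6=1, U7=0, U8=0, U9=1 → 1 — matches
  U0 stuck-at-0: U0=0 [stuck-at-0], U1=1, U2=0, U3=1, U4=0, U5=0, U6=0, U7=1, U8=1, U9=0 → 0 — eliminated
  U5 inverted output: U0=0, U1=1, U2=0, U3=1, U4=0, U5=1 [inverted output], U6=0, U7=1, U8=1, U9=0 → 0 — eliminated
  U2 stuck-at-1: U0=0, U1=1, U2=1 [stuck-at-1], U3=0, U4=0, U5=0, U6=0, U7=1, U8=1, U9=0 → 0 — eliminated
Only U0 inverted output reproduces the observed 1.

U0 inverted output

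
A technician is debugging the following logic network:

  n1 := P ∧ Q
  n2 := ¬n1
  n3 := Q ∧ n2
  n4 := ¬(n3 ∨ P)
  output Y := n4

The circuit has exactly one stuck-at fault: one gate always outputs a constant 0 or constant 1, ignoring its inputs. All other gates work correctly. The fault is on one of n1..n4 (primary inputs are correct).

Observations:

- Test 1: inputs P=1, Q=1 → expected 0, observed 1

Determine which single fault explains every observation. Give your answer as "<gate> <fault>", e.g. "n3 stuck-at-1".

n4 stuck-at-1

Fault-free values for test 1 (P=1, Q=1): n1=1, n2=0, n3=0, n4=0, giving Y=0. Observed 1.
Test 1: faults giving observed 1 are {n4 stuck-at-1}.
Only n4 stuck-at-1 is consistent with every test.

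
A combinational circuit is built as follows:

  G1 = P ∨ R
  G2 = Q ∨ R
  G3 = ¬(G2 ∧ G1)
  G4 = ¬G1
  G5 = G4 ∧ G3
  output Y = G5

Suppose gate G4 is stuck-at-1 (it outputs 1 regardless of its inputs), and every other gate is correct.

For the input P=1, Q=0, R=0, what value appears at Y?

1

Propagate with G4 forced: G1=1, G2=0, G3=1, G4=1 [stuck-at-1], G5=1.
So Y = 1. (Without the fault it would be 0.)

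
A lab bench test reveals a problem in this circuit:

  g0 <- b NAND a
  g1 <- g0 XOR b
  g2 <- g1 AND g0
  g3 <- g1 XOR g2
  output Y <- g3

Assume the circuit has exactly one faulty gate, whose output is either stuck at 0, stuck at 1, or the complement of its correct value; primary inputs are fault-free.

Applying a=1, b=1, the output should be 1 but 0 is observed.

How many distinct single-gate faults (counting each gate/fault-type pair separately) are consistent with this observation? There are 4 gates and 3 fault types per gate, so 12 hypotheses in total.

Fault-free: g0=0, g1=1, g2=0, g3=1 → 1. Observed 0.
  g0 stuck-at-0: output 1 ✗
  g0 stuck-at-1: output 0 ✓
  g0 inverted output: output 0 ✓
  g1 stuck-at-0: output 0 ✓
  g1 stuck-at-1: output 1 ✗
  g1 inverted output: output 0 ✓
  g2 stuck-at-0: output 1 ✗
  g2 stuck-at-1: output 0 ✓
  g2 inverted output: output 0 ✓
  g3 stuck-at-0: output 0 ✓
  g3 stuck-at-1: output 1 ✗
  g3 inverted output: output 0 ✓
Consistent faults: {g0 stuck-at-1, g0 inverted output, g1 stuck-at-0, g1 inverted output, g2 stuck-at-1, g2 inverted output, g3 stuck-at-0, g3 inverted output} — 8 in all.

8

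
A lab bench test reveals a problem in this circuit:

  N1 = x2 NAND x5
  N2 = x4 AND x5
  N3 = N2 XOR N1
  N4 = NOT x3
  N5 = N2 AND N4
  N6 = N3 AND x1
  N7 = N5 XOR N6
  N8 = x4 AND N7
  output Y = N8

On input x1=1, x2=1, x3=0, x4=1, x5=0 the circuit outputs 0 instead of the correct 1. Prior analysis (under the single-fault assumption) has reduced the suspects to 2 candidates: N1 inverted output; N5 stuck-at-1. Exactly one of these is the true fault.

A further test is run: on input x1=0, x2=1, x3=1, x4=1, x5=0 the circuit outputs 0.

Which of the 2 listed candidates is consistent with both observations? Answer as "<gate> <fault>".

Evaluate each candidate on input x1=0, x2=1, x3=1, x4=1, x5=0:
  N1 inverted output: N1=0 [inverted output], N2=0, N3=0, N4=0, N5=0, N6=0, N7=0, N8=0 → 0 — matches
  N5 stuck-at-1: N1=1, N2=0, N3=1, N4=0, N5=1 [stuck-at-1], N6=0, N7=1, N8=1 → 1 — eliminated
Only N1 inverted output reproduces the observed 0.

N1 inverted output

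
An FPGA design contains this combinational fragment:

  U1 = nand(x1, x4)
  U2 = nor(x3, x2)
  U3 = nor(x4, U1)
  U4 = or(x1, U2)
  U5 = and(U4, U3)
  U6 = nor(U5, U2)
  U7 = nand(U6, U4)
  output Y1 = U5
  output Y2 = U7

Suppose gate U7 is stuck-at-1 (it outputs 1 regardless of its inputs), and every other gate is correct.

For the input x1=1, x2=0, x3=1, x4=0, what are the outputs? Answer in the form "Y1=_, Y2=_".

Y1=0, Y2=1

Propagate with U7 forced: U1=1, U2=0, U3=0, U4=1, U5=0, U6=1, U7=1 [stuck-at-1].
So the outputs are Y1=0, Y2=1. (Without the fault they would be Y1=0, Y2=0.)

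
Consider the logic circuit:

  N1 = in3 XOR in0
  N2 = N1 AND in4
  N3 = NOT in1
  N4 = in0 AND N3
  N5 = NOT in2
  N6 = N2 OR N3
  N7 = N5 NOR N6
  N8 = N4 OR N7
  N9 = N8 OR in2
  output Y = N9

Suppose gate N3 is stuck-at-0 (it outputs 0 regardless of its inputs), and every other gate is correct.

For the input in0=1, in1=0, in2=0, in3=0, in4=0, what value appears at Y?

Propagate with N3 forced: N1=1, N2=0, N3=0 [stuck-at-0], N4=0, N5=1, N6=0, N7=0, N8=0, N9=0.
So Y = 0. (Without the fault it would be 1.)

0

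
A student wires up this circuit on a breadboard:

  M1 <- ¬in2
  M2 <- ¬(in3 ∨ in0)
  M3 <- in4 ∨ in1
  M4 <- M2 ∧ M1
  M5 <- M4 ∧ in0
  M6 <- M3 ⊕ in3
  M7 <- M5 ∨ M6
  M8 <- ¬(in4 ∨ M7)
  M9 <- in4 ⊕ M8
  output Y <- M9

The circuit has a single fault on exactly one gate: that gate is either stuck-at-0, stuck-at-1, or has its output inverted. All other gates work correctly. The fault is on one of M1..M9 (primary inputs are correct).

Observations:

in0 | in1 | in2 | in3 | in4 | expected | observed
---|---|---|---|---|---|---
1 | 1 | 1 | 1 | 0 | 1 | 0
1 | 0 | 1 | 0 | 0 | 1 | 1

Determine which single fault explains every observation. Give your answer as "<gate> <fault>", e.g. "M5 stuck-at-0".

M3 stuck-at-0

Fault-free values for test 1 (in0=1, in1=1, in2=1, in3=1, in4=0): M1=0, M2=0, M3=1, M4=0, M5=0, M6=0, M7=0, M8=1, M9=1, giving Y=1. Observed 0.
Test 1: faults giving observed 0 are {M3 stuck-at-0, M3 inverted output, M4 stuck-at-1, M4 inverted output, M5 stuck-at-1, M5 inverted output, M6 stuck-at-1, M6 inverted output, M7 stuck-at-1, M7 inverted output, M8 stuck-at-0, M8 inverted output, M9 stuck-at-0, M9 inverted output}.
Test 2 (in0=1, in1=0, in2=1, in3=0, in4=0): fault-free M1=0, M2=0, M3=0, M4=0, M5=0, M6=0, M7=0, M8=1, M9=1 → 1; observed 1. Eliminates M3 inverted output, M4 stuck-at-1, M4 inverted output, M5 stuck-at-1, M5 inverted output, M6 stuck-at-1, M6 inverted output, M7 stuck-at-1, M7 inverted output, M8 stuck-at-0, M8 inverted output, M9 stuck-at-0, M9 inverted output.
Only M3 stuck-at-0 is consistent with every test.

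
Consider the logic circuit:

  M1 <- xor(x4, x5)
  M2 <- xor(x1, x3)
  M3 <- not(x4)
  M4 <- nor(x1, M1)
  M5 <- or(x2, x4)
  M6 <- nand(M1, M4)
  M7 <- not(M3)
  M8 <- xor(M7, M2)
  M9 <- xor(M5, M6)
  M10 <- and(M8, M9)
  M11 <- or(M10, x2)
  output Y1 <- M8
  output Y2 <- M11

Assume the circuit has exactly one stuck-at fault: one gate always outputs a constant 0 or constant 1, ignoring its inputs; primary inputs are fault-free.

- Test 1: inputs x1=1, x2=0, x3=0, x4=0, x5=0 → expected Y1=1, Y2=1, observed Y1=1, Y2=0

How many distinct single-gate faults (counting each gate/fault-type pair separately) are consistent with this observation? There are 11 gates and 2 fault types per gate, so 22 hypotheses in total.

Fault-free: M1=0, M2=1, M3=1, M4=0, M5=0, M6=1, M7=0, M8=1, M9=1, M10=1, M11=1 → Y1=1, Y2=1. Observed Y1=1, Y2=0.
  M1: none of the 2 fault types match ✗
  M2: none of the 2 fault types match ✗
  M3: none of the 2 fault types match ✗
  M4: none of the 2 fault types match ✗
  M5: stuck-at-1 ✓; others ✗
  M6: stuck-at-0 ✓; others ✗
  M7: none of the 2 fault types match ✗
  M8: none of the 2 fault types match ✗
  M9: stuck-at-0 ✓; others ✗
  M10: stuck-at-0 ✓; others ✗
  M11: stuck-at-0 ✓; others ✗
Consistent faults: {M5 stuck-at-1, M6 stuck-at-0, M9 stuck-at-0, M10 stuck-at-0, M11 stuck-at-0} — 5 in all.

5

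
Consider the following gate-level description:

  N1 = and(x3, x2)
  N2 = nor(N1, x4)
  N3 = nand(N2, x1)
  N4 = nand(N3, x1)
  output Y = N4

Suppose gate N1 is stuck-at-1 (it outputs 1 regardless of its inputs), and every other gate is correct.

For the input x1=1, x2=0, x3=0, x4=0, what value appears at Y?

0

Propagate with N1 forced: N1=1 [stuck-at-1], N2=0, N3=1, N4=0.
So Y = 0. (Without the fault it would be 1.)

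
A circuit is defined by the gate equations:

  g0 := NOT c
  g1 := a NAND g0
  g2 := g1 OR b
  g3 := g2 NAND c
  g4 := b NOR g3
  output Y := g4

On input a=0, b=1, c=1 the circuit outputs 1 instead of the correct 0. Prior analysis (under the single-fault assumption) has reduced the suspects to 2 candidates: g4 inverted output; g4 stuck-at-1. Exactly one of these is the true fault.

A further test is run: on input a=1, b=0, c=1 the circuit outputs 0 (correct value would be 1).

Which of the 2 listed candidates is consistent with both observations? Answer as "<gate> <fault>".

Evaluate each candidate on input a=1, b=0, c=1:
  g4 inverted output: g0=0, g1=1, g2=1, g3=0, g4=0 [inverted output] → 0 — matches
  g4 stuck-at-1: g0=0, g1=1, g2=1, g3=0, g4=1 [stuck-at-1] → 1 — eliminated
Only g4 inverted output reproduces the observed 0.

g4 inverted output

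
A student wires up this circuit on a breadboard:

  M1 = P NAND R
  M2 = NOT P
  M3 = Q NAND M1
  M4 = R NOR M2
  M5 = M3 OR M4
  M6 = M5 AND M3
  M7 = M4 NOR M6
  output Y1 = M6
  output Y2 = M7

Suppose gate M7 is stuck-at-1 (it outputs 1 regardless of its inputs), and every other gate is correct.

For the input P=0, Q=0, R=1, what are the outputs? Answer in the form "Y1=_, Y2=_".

Propagate with M7 forced: M1=1, M2=1, M3=1, M4=0, M5=1, M6=1, M7=1 [stuck-at-1].
So the outputs are Y1=1, Y2=1. (Without the fault they would be Y1=1, Y2=0.)

Y1=1, Y2=1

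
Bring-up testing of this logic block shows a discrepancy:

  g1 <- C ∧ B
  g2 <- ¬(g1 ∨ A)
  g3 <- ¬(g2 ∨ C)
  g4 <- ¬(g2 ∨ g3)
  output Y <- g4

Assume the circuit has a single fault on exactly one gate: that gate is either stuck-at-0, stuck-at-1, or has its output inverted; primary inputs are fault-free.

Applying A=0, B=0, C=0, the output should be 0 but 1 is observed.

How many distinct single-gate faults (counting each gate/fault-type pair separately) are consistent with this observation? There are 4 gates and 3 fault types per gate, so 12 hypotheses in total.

2

Fault-free: g1=0, g2=1, g3=0, g4=0 → 0. Observed 1.
  g1 stuck-at-0: output 0 ✗
  g1 stuck-at-1: output 0 ✗
  g1 inverted output: output 0 ✗
  g2 stuck-at-0: output 0 ✗
  g2 stuck-at-1: output 0 ✗
  g2 inverted output: output 0 ✗
  g3 stuck-at-0: output 0 ✗
  g3 stuck-at-1: output 0 ✗
  g3 inverted output: output 0 ✗
  g4 stuck-at-0: output 0 ✗
  g4 stuck-at-1: output 1 ✓
  g4 inverted output: output 1 ✓
Consistent faults: {g4 stuck-at-1, g4 inverted output} — 2 in all.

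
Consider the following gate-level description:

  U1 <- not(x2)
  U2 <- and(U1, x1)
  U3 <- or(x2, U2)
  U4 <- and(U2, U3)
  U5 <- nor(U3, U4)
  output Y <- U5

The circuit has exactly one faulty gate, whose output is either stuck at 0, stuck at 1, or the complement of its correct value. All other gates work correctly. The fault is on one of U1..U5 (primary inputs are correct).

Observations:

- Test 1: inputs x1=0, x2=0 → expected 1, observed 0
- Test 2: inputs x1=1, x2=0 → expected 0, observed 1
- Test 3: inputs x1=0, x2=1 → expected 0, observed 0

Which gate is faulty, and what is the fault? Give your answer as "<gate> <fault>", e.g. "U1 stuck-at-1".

Fault-free values for test 1 (x1=0, x2=0): U1=1, U2=0, U3=0, U4=0, U5=1, giving Y=1. Observed 0.
Test 1: faults giving observed 0 are {U2 stuck-at-1, U2 inverted output, U3 stuck-at-1, U3 inverted output, U4 stuck-at-1, U4 inverted output, U5 stuck-at-0, U5 inverted output}.
Test 2 (x1=1, x2=0): fault-free U1=1, U2=1, U3=1, U4=1, U5=0 → 0; observed 1. Eliminates U2 stuck-at-1, U3 stuck-at-1, U4 stuck-at-1, U4 inverted output, U5 stuck-at-0.
Test 3 (x1=0, x2=1): fault-free U1=0, U2=0, U3=1, U4=0, U5=0 → 0; observed 0. Eliminates U3 inverted output, U5 inverted output.
Only U2 inverted output is consistent with every test.

U2 inverted output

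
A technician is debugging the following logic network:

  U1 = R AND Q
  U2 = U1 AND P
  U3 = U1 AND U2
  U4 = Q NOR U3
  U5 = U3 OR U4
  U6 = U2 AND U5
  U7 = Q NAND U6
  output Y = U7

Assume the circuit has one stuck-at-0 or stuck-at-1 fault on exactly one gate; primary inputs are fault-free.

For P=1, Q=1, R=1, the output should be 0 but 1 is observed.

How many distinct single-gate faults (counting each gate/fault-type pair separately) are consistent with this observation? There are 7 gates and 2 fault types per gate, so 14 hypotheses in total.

6

Fault-free: U1=1, U2=1, U3=1, U4=0, U5=1, U6=1, U7=0 → 0. Observed 1.
  U1 stuck-at-0: output 1 ✓
  U1 stuck-at-1: output 0 ✗
  U2 stuck-at-0: output 1 ✓
  U2 stuck-at-1: output 0 ✗
  U3 stuck-at-0: output 1 ✓
  U3 stuck-at-1: output 0 ✗
  U4 stuck-at-0: output 0 ✗
  U4 stuck-at-1: output 0 ✗
  U5 stuck-at-0: output 1 ✓
  U5 stuck-at-1: output 0 ✗
  U6 stuck-at-0: output 1 ✓
  U6 stuck-at-1: output 0 ✗
  U7 stuck-at-0: output 0 ✗
  U7 stuck-at-1: output 1 ✓
Consistent faults: {U1 stuck-at-0, U2 stuck-at-0, U3 stuck-at-0, U5 stuck-at-0, U6 stuck-at-0, U7 stuck-at-1} — 6 in all.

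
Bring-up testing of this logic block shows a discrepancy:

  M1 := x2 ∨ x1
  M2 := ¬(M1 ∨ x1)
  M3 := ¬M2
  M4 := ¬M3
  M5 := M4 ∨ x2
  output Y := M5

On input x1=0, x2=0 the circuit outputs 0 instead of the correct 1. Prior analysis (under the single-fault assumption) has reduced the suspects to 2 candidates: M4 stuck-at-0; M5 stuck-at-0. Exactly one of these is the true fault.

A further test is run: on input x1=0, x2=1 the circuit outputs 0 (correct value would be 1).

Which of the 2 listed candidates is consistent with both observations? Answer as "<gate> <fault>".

Evaluate each candidate on input x1=0, x2=1:
  M4 stuck-at-0: M1=1, M2=0, M3=1, M4=0 [stuck-at-0], M5=1 → 1 — eliminated
  M5 stuck-at-0: M1=1, M2=0, M3=1, M4=0, M5=0 [stuck-at-0] → 0 — matches
Only M5 stuck-at-0 reproduces the observed 0.

M5 stuck-at-0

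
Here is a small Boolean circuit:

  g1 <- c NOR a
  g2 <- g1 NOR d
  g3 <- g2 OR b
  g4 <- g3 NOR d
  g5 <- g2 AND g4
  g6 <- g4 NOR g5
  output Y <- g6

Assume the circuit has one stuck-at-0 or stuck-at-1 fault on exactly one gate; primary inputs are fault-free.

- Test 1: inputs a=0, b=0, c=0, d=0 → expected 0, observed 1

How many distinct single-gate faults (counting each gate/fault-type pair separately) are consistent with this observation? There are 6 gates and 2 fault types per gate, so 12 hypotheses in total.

5

Fault-free: g1=1, g2=0, g3=0, g4=1, g5=0, g6=0 → 0. Observed 1.
  g1 stuck-at-0: output 1 ✓
  g1 stuck-at-1: output 0 ✗
  g2 stuck-at-0: output 0 ✗
  g2 stuck-at-1: output 1 ✓
  g3 stuck-at-0: output 0 ✗
  g3 stuck-at-1: output 1 ✓
  g4 stuck-at-0: output 1 ✓
  g4 stuck-at-1: output 0 ✗
  g5 stuck-at-0: output 0 ✗
  g5 stuck-at-1: output 0 ✗
  g6 stuck-at-0: output 0 ✗
  g6 stuck-at-1: output 1 ✓
Consistent faults: {g1 stuck-at-0, g2 stuck-at-1, g3 stuck-at-1, g4 stuck-at-0, g6 stuck-at-1} — 5 in all.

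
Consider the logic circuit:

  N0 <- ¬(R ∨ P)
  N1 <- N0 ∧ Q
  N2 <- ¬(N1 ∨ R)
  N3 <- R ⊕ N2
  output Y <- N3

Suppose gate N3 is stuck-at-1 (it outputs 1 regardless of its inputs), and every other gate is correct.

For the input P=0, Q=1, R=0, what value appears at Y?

1

Propagate with N3 forced: N0=1, N1=1, N2=0, N3=1 [stuck-at-1].
So Y = 1. (Without the fault it would be 0.)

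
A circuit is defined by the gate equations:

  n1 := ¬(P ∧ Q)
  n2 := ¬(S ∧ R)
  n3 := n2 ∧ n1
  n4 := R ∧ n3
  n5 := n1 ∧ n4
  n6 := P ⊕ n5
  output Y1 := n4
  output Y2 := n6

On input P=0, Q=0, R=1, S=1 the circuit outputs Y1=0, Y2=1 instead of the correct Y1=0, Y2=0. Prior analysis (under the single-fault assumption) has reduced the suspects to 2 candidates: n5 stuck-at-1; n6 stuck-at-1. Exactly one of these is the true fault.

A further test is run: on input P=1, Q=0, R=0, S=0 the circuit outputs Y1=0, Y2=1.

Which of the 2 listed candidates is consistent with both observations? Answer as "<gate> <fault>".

Evaluate each candidate on input P=1, Q=0, R=0, S=0:
  n5 stuck-at-1: n1=1, n2=1, n3=1, n4=0, n5=1 [stuck-at-1], n6=0 → Y1=0, Y2=0 — eliminated
  n6 stuck-at-1: n1=1, n2=1, n3=1, n4=0, n5=0, n6=1 [stuck-at-1] → Y1=0, Y2=1 — matches
Only n6 stuck-at-1 reproduces the observed Y1=0, Y2=1.

n6 stuck-at-1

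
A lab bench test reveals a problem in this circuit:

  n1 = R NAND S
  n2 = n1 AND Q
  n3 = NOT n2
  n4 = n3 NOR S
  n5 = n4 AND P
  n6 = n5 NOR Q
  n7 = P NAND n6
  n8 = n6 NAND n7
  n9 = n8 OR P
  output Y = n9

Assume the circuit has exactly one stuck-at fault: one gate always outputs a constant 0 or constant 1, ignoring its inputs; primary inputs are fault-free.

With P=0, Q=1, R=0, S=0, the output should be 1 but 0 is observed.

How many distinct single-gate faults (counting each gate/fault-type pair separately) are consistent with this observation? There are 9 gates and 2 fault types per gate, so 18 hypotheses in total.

Fault-free: n1=1, n2=1, n3=0, n4=1, n5=0, n6=0, n7=1, n8=1, n9=1 → 1. Observed 0.
  n1: none of the 2 fault types match ✗
  n2: none of the 2 fault types match ✗
  n3: none of the 2 fault types match ✗
  n4: none of the 2 fault types match ✗
  n5: none of the 2 fault types match ✗
  n6: stuck-at-1 ✓; others ✗
  n7: none of the 2 fault types match ✗
  n8: stuck-at-0 ✓; others ✗
  n9: stuck-at-0 ✓; others ✗
Consistent faults: {n6 stuck-at-1, n8 stuck-at-0, n9 stuck-at-0} — 3 in all.

3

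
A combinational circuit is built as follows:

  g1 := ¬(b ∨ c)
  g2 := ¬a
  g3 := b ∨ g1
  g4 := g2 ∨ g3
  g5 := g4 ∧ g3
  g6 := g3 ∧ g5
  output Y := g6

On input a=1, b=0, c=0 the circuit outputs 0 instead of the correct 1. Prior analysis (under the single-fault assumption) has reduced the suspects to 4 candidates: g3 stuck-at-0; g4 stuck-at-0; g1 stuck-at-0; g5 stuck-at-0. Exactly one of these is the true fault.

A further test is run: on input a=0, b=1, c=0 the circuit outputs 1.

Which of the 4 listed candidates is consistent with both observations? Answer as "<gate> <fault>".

g1 stuck-at-0

Evaluate each candidate on input a=0, b=1, c=0:
  g3 stuck-at-0: g1=0, g2=1, g3=0 [stuck-at-0], g4=1, g5=0, g6=0 → 0 — eliminated
  g4 stuck-at-0: g1=0, g2=1, g3=1, g4=0 [stuck-at-0], g5=0, g6=0 → 0 — eliminated
  g1 stuck-at-0: g1=0 [stuck-at-0], g2=1, g3=1, g4=1, g5=1, g6=1 → 1 — matches
  g5 stuck-at-0: g1=0, g2=1, g3=1, g4=1, g5=0 [stuck-at-0], g6=0 → 0 — eliminated
Only g1 stuck-at-0 reproduces the observed 1.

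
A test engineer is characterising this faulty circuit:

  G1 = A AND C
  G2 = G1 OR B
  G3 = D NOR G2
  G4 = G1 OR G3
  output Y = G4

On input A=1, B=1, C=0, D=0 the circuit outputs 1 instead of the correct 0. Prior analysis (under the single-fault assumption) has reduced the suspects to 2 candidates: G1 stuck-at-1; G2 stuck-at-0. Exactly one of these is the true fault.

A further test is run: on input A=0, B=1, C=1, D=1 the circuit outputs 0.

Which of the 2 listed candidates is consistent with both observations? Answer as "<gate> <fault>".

Evaluate each candidate on input A=0, B=1, C=1, D=1:
  G1 stuck-at-1: G1=1 [stuck-at-1], G2=1, G3=0, G4=1 → 1 — eliminated
  G2 stuck-at-0: G1=0, G2=0 [stuck-at-0], G3=0, G4=0 → 0 — matches
Only G2 stuck-at-0 reproduces the observed 0.

G2 stuck-at-0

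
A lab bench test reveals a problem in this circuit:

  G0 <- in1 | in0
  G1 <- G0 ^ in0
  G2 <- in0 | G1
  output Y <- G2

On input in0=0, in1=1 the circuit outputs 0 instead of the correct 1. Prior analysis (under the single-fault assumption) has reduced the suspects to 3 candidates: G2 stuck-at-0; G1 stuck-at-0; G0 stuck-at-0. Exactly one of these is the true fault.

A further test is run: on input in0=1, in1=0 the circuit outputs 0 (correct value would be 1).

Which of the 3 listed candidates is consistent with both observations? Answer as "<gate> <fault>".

G2 stuck-at-0

Evaluate each candidate on input in0=1, in1=0:
  G2 stuck-at-0: G0=1, G1=0, G2=0 [stuck-at-0] → 0 — matches
  G1 stuck-at-0: G0=1, G1=0 [stuck-at-0], G2=1 → 1 — eliminated
  G0 stuck-at-0: G0=0 [stuck-at-0], G1=1, G2=1 → 1 — eliminated
Only G2 stuck-at-0 reproduces the observed 0.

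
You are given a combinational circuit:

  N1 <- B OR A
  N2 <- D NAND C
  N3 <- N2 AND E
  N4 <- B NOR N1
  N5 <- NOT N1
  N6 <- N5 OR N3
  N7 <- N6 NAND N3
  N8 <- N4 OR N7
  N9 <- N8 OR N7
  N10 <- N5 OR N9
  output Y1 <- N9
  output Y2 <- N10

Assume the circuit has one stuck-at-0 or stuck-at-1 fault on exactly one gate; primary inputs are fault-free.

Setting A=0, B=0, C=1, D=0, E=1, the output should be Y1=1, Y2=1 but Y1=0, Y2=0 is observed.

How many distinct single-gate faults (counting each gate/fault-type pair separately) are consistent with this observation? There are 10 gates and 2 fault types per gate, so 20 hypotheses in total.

1

Fault-free: N1=0, N2=1, N3=1, N4=1, N5=1, N6=1, N7=0, N8=1, N9=1, N10=1 → Y1=1, Y2=1. Observed Y1=0, Y2=0.
  N1: stuck-at-1 ✓; others ✗
  N2: none of the 2 fault types match ✗
  N3: none of the 2 fault types match ✗
  N4: none of the 2 fault types match ✗
  N5: none of the 2 fault types match ✗
  N6: none of the 2 fault types match ✗
  N7: none of the 2 fault types match ✗
  N8: none of the 2 fault types match ✗
  N9: none of the 2 fault types match ✗
  N10: none of the 2 fault types match ✗
Consistent faults: {N1 stuck-at-1} — 1 in all.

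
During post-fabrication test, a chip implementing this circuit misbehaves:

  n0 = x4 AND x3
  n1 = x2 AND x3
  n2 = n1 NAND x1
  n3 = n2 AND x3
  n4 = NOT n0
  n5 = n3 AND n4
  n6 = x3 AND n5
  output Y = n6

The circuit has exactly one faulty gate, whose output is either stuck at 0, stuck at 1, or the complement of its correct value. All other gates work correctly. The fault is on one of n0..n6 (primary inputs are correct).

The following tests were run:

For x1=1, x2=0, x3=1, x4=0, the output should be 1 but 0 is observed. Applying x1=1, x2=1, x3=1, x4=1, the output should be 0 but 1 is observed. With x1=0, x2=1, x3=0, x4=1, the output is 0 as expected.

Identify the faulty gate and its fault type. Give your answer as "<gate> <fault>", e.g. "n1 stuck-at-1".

Fault-free values for test 1 (x1=1, x2=0, x3=1, x4=0): n0=0, n1=0, n2=1, n3=1, n4=1, n5=1, n6=1, giving Y=1. Observed 0.
Test 1: faults giving observed 0 are {n0 stuck-at-1, n0 inverted output, n1 stuck-at-1, n1 inverted output, n2 stuck-at-0, n2 inverted output, n3 stuck-at-0, n3 inverted output, n4 stuck-at-0, n4 inverted output, n5 stuck-at-0, n5 inverted output, n6 stuck-at-0, n6 inverted output}.
Test 2 (x1=1, x2=1, x3=1, x4=1): fault-free n0=1, n1=1, n2=0, n3=0, n4=0, n5=0, n6=0 → 0; observed 1. Eliminates n0 stuck-at-1, n0 inverted output, n1 stuck-at-1, n1 inverted output, n2 stuck-at-0, n2 inverted output, n3 stuck-at-0, n3 inverted output, n4 stuck-at-0, n4 inverted output, n5 stuck-at-0, n6 stuck-at-0.
Test 3 (x1=0, x2=1, x3=0, x4=1): fault-free n0=0, n1=0, n2=1, n3=0, n4=1, n5=0, n6=0 → 0; observed 0. Eliminates n6 inverted output.
Only n5 inverted output is consistent with every test.

n5 inverted output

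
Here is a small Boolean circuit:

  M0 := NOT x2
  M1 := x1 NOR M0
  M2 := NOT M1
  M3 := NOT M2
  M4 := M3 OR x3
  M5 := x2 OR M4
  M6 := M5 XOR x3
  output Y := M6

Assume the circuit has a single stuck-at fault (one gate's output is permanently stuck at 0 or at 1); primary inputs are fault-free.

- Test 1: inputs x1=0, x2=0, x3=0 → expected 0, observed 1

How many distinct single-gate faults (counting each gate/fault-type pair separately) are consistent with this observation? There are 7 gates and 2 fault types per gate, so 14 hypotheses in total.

7

Fault-free: M0=1, M1=0, M2=1, M3=0, M4=0, M5=0, M6=0 → 0. Observed 1.
  M0 stuck-at-0: output 1 ✓
  M0 stuck-at-1: output 0 ✗
  M1 stuck-at-0: output 0 ✗
  M1 stuck-at-1: output 1 ✓
  M2 stuck-at-0: output 1 ✓
  M2 stuck-at-1: output 0 ✗
  M3 stuck-at-0: output 0 ✗
  M3 stuck-at-1: output 1 ✓
  M4 stuck-at-0: output 0 ✗
  M4 stuck-at-1: output 1 ✓
  M5 stuck-at-0: output 0 ✗
  M5 stuck-at-1: output 1 ✓
  M6 stuck-at-0: output 0 ✗
  M6 stuck-at-1: output 1 ✓
Consistent faults: {M0 stuck-at-0, M1 stuck-at-1, M2 stuck-at-0, M3 stuck-at-1, M4 stuck-at-1, M5 stuck-at-1, M6 stuck-at-1} — 7 in all.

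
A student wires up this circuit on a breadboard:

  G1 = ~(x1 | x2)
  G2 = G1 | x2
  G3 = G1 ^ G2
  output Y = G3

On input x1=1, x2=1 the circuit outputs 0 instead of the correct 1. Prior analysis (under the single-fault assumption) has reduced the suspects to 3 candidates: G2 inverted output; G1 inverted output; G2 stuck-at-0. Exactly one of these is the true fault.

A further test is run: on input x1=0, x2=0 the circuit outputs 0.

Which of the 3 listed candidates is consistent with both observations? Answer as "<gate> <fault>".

Evaluate each candidate on input x1=0, x2=0:
  G2 inverted output: G1=1, G2=0 [inverted output], G3=1 → 1 — eliminated
  G1 inverted output: G1=0 [inverted output], G2=0, G3=0 → 0 — matches
  G2 stuck-at-0: G1=1, G2=0 [stuck-at-0], G3=1 → 1 — eliminated
Only G1 inverted output reproduces the observed 0.

G1 inverted output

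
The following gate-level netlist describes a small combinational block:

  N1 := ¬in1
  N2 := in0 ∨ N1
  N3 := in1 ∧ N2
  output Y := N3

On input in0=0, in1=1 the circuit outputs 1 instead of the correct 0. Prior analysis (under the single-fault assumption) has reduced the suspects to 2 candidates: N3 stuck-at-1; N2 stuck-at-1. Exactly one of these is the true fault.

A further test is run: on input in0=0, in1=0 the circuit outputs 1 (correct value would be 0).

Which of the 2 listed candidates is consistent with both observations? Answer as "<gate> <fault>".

Evaluate each candidate on input in0=0, in1=0:
  N3 stuck-at-1: N1=1, N2=1, N3=1 [stuck-at-1] → 1 — matches
  N2 stuck-at-1: N1=1, N2=1 [stuck-at-1], N3=0 → 0 — eliminated
Only N3 stuck-at-1 reproduces the observed 1.

N3 stuck-at-1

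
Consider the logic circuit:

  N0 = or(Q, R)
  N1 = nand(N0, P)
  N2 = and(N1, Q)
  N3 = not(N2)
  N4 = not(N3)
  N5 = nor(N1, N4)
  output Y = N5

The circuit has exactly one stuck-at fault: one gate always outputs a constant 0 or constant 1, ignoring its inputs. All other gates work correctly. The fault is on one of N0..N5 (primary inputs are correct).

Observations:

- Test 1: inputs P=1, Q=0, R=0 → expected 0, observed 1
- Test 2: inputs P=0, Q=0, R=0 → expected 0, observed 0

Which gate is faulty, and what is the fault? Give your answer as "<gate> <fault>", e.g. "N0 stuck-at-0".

N0 stuck-at-1

Fault-free values for test 1 (P=1, Q=0, R=0): N0=0, N1=1, N2=0, N3=1, N4=0, N5=0, giving Y=0. Observed 1.
Test 1: faults giving observed 1 are {N0 stuck-at-1, N1 stuck-at-0, N5 stuck-at-1}.
Test 2 (P=0, Q=0, R=0): fault-free N0=0, N1=1, N2=0, N3=1, N4=0, N5=0 → 0; observed 0. Eliminates N1 stuck-at-0, N5 stuck-at-1.
Only N0 stuck-at-1 is consistent with every test.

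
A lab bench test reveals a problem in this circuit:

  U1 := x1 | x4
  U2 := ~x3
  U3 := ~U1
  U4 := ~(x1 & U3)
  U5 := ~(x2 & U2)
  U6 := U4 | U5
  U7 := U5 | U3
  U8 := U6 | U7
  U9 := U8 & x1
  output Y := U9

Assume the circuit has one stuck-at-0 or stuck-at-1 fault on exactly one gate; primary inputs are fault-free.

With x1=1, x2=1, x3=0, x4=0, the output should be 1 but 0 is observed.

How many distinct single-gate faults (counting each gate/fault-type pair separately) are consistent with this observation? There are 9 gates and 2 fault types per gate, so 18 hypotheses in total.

4

Fault-free: U1=1, U2=1, U3=0, U4=1, U5=0, U6=1, U7=0, U8=1, U9=1 → 1. Observed 0.
  U1: none of the 2 fault types match ✗
  U2: none of the 2 fault types match ✗
  U3: none of the 2 fault types match ✗
  U4: stuck-at-0 ✓; others ✗
  U5: none of the 2 fault types match ✗
  U6: stuck-at-0 ✓; others ✗
  U7: none of the 2 fault types match ✗
  U8: stuck-at-0 ✓; others ✗
  U9: stuck-at-0 ✓; others ✗
Consistent faults: {U4 stuck-at-0, U6 stuck-at-0, U8 stuck-at-0, U9 stuck-at-0} — 4 in all.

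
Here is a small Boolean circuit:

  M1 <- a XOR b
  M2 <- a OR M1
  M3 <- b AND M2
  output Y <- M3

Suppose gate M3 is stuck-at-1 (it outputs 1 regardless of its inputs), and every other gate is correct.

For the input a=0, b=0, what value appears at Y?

Propagate with M3 forced: M1=0, M2=0, M3=1 [stuck-at-1].
So Y = 1. (Without the fault it would be 0.)

1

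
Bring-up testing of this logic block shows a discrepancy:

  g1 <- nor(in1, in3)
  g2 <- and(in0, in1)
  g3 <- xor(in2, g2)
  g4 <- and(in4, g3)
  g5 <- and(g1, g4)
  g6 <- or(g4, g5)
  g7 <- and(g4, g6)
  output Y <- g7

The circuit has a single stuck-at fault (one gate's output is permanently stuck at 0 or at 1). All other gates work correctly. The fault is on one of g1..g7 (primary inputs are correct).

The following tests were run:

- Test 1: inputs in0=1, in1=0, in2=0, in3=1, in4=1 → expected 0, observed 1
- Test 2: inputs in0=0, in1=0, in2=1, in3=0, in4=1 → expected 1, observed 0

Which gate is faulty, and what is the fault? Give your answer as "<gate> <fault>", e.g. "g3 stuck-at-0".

g2 stuck-at-1

Fault-free values for test 1 (in0=1, in1=0, in2=0, in3=1, in4=1): g1=0, g2=0, g3=0, g4=0, g5=0, g6=0, g7=0, giving Y=0. Observed 1.
Test 1: faults giving observed 1 are {g2 stuck-at-1, g3 stuck-at-1, g4 stuck-at-1, g7 stuck-at-1}.
Test 2 (in0=0, in1=0, in2=1, in3=0, in4=1): fault-free g1=1, g2=0, g3=1, g4=1, g5=1, g6=1, g7=1 → 1; observed 0. Eliminates g3 stuck-at-1, g4 stuck-at-1, g7 stuck-at-1.
Only g2 stuck-at-1 is consistent with every test.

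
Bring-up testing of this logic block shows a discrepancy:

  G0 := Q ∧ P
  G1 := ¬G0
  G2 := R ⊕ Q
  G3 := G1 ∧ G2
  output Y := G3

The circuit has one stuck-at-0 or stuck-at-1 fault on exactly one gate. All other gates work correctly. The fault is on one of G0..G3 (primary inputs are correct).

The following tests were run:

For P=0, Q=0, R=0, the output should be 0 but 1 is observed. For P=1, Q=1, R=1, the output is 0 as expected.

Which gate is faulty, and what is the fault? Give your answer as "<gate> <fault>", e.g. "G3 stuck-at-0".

Fault-free values for test 1 (P=0, Q=0, R=0): G0=0, G1=1, G2=0, G3=0, giving Y=0. Observed 1.
Test 1: faults giving observed 1 are {G2 stuck-at-1, G3 stuck-at-1}.
Test 2 (P=1, Q=1, R=1): fault-free G0=1, G1=0, G2=0, G3=0 → 0; observed 0. Eliminates G3 stuck-at-1.
Only G2 stuck-at-1 is consistent with every test.

G2 stuck-at-1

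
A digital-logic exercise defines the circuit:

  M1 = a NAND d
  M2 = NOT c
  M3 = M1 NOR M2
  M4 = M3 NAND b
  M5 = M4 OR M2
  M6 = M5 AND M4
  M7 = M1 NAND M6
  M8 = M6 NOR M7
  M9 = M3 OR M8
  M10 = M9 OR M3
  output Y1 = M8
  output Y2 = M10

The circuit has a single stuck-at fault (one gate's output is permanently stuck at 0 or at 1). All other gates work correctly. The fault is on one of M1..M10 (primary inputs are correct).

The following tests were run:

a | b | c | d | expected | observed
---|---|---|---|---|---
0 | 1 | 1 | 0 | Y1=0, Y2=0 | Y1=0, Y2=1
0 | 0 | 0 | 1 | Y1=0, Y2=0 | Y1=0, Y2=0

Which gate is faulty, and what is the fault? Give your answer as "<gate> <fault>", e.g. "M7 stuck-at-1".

M1 stuck-at-0

Fault-free values for test 1 (a=0, b=1, c=1, d=0): M1=1, M2=0, M3=0, M4=1, M5=1, M6=1, M7=0, M8=0, M9=0, M10=0, giving Y1=0, Y2=0. Observed Y1=0, Y2=1.
Test 1: faults giving observed Y1=0, Y2=1 are {M1 stuck-at-0, M3 stuck-at-1, M9 stuck-at-1, M10 stuck-at-1}.
Test 2 (a=0, b=0, c=0, d=1): fault-free M1=1, M2=1, M3=0, M4=1, M5=1, M6=1, M7=0, M8=0, M9=0, M10=0 → Y1=0, Y2=0; observed Y1=0, Y2=0. Eliminates M3 stuck-at-1, M9 stuck-at-1, M10 stuck-at-1.
Only M1 stuck-at-0 is consistent with every test.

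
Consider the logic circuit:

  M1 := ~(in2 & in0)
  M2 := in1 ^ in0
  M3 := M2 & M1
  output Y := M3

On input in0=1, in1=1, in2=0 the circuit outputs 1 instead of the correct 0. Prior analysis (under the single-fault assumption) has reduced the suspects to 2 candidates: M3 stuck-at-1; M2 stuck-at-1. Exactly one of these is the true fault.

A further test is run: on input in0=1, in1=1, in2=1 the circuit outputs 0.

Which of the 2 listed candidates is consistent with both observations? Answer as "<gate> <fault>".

Evaluate each candidate on input in0=1, in1=1, in2=1:
  M3 stuck-at-1: M1=0, M2=0, M3=1 [stuck-at-1] → 1 — eliminated
  M2 stuck-at-1: M1=0, M2=1 [stuck-at-1], M3=0 → 0 — matches
Only M2 stuck-at-1 reproduces the observed 0.

M2 stuck-at-1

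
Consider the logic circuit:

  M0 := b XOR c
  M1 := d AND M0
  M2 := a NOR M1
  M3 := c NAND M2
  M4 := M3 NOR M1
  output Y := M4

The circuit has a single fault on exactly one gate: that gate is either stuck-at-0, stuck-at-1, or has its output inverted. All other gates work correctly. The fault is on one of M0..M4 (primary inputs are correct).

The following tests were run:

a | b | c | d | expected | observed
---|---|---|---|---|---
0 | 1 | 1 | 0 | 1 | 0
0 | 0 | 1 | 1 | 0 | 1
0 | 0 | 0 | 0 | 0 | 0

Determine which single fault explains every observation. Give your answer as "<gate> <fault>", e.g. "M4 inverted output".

M1 inverted output

Fault-free values for test 1 (a=0, b=1, c=1, d=0): M0=0, M1=0, M2=1, M3=0, M4=1, giving Y=1. Observed 0.
Test 1: faults giving observed 0 are {M1 stuck-at-1, M1 inverted output, M2 stuck-at-0, M2 inverted output, M3 stuck-at-1, M3 inverted output, M4 stuck-at-0, M4 inverted output}.
Test 2 (a=0, b=0, c=1, d=1): fault-free M0=1, M1=1, M2=0, M3=1, M4=0 → 0; observed 1. Eliminates M1 stuck-at-1, M2 stuck-at-0, M2 inverted output, M3 stuck-at-1, M3 inverted output, M4 stuck-at-0.
Test 3 (a=0, b=0, c=0, d=0): fault-free M0=0, M1=0, M2=1, M3=1, M4=0 → 0; observed 0. Eliminates M4 inverted output.
Only M1 inverted output is consistent with every test.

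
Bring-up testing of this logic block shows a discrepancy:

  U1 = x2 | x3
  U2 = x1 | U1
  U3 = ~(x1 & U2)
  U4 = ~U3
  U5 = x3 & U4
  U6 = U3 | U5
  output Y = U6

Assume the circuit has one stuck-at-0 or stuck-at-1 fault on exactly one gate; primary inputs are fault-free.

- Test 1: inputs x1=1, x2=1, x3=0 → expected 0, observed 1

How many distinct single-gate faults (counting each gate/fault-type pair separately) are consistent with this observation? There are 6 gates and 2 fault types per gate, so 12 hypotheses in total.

Fault-free: U1=1, U2=1, U3=0, U4=1, U5=0, U6=0 → 0. Observed 1.
  U1 stuck-at-0: output 0 ✗
  U1 stuck-at-1: output 0 ✗
  U2 stuck-at-0: output 1 ✓
  U2 stuck-at-1: output 0 ✗
  U3 stuck-at-0: output 0 ✗
  U3 stuck-at-1: output 1 ✓
  U4 stuck-at-0: output 0 ✗
  U4 stuck-at-1: output 0 ✗
  U5 stuck-at-0: output 0 ✗
  U5 stuck-at-1: output 1 ✓
  U6 stuck-at-0: output 0 ✗
  U6 stuck-at-1: output 1 ✓
Consistent faults: {U2 stuck-at-0, U3 stuck-at-1, U5 stuck-at-1, U6 stuck-at-1} — 4 in all.

4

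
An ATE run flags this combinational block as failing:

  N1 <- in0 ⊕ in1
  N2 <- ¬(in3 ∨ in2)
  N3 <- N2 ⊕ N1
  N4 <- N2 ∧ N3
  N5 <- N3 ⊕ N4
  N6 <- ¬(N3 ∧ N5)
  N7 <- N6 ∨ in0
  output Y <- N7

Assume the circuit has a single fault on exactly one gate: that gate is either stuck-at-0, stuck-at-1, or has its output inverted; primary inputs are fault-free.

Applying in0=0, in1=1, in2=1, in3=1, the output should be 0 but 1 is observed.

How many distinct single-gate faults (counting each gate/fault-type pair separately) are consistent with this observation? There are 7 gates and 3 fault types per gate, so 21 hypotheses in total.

Fault-free: N1=1, N2=0, N3=1, N4=0, N5=1, N6=0, N7=0 → 0. Observed 1.
  N1: stuck-at-0, inverted output ✓; others ✗
  N2: stuck-at-1, inverted output ✓; others ✗
  N3: stuck-at-0, inverted output ✓; others ✗
  N4: stuck-at-1, inverted output ✓; others ✗
  N5: stuck-at-0, inverted output ✓; others ✗
  N6: stuck-at-1, inverted output ✓; others ✗
  N7: stuck-at-1, inverted output ✓; others ✗
Consistent faults: {N1 stuck-at-0, N1 inverted output, N2 stuck-at-1, N2 inverted output, N3 stuck-at-0, N3 inverted output, N4 stuck-at-1, N4 inverted output, N5 stuck-at-0, N5 inverted output, N6 stuck-at-1, N6 inverted output, N7 stuck-at-1, N7 inverted output} — 14 in all.

14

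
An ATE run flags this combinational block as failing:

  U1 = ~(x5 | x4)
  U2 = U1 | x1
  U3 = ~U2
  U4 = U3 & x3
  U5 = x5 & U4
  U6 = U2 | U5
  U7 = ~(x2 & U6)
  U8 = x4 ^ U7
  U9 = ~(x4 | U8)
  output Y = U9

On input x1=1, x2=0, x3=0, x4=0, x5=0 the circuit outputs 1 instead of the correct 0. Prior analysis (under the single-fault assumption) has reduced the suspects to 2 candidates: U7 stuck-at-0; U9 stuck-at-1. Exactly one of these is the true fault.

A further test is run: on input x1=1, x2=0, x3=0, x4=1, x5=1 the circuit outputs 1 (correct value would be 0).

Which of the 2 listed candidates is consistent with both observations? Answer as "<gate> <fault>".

U9 stuck-at-1

Evaluate each candidate on input x1=1, x2=0, x3=0, x4=1, x5=1:
  U7 stuck-at-0: U1=0, U2=1, U3=0, U4=0, U5=0, U6=1, U7=0 [stuck-at-0], U8=1, U9=0 → 0 — eliminated
  U9 stuck-at-1: U1=0, U2=1, U3=0, U4=0, U5=0, U6=1, U7=1, U8=0, U9=1 [stuck-at-1] → 1 — matches
Only U9 stuck-at-1 reproduces the observed 1.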